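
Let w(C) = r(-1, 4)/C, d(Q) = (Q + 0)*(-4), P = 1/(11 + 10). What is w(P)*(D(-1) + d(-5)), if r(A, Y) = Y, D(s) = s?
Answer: 1596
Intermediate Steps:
P = 1/21 ≈ 0.047619
d(Q) = -4*Q (d(Q) = Q*(-4) = -4*Q)
w(C) = 4/C
w(P)*(D(-1) + d(-5)) = (4/(1/21))*(-1 - 4*(-5)) = (4*21)*(-1 + 20) = 84*19 = 1596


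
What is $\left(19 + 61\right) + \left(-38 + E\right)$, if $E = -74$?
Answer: $-32$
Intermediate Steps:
$\left(19 + 61\right) + \left(-38 + E\right) = \left(19 + 61\right) - 112 = 80 - 112 = -32$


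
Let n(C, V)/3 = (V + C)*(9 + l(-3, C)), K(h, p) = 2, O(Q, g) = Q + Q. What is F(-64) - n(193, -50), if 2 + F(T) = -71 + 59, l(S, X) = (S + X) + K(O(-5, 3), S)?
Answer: -86243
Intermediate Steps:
O(Q, g) = 2*Q
l(S, X) = 2 + S + X (l(S, X) = (S + X) + 2 = 2 + S + X)
n(C, V) = 3*(8 + C)*(C + V) (n(C, V) = 3*((V + C)*(9 + (2 - 3 + C))) = 3*((C + V)*(9 + (-1 + C))) = 3*((C + V)*(8 + C)) = 3*((8 + C)*(C + V)) = 3*(8 + C)*(C + V))
F(T) = -14 (F(T) = -2 + (-71 + 59) = -2 - 12 = -14)
F(-64) - n(193, -50) = -14 - (3*193² + 24*193 + 24*(-50) + 3*193*(-50)) = -14 - (3*37249 + 4632 - 1200 - 28950) = -14 - (111747 + 4632 - 1200 - 28950) = -14 - 1*86229 = -14 - 86229 = -86243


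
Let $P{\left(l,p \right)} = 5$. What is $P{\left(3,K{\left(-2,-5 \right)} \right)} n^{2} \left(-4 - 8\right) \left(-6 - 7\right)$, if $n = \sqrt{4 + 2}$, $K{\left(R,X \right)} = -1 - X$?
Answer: $4680$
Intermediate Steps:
$n = \sqrt{6} \approx 2.4495$
$P{\left(3,K{\left(-2,-5 \right)} \right)} n^{2} \left(-4 - 8\right) \left(-6 - 7\right) = 5 \left(\sqrt{6}\right)^{2} \left(-4 - 8\right) \left(-6 - 7\right) = 5 \cdot 6 \left(\left(-12\right) \left(-13\right)\right) = 30 \cdot 156 = 4680$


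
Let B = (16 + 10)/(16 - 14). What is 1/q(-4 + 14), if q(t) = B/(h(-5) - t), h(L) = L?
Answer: -15/13 ≈ -1.1538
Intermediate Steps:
B = 13 (B = 26/2 = 26*(1/2) = 13)
q(t) = 13/(-5 - t)
1/q(-4 + 14) = 1/(-13/(5 + (-4 + 14))) = 1/(-13/(5 + 10)) = 1/(-13/15) = -15/13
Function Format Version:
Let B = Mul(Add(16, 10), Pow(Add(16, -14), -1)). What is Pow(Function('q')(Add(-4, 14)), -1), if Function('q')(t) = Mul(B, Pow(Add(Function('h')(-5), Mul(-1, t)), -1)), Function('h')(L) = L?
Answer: Rational(-15, 13) ≈ -1.1538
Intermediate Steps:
B = 13 (B = Mul(26, Pow(2, -1)) = Mul(26, Rational(1, 2)) = 13)
Function('q')(t) = Mul(13, Pow(Add(-5, Mul(-1, t)), -1))
Pow(Function('q')(Add(-4, 14)), -1) = Pow(Mul(-13, Pow(Add(5, Add(-4, 14)), -1)), -1) = Pow(Mul(-13, Pow(Add(5, 10), -1)), -1) = Pow(Mul(-13, Pow(15, -1)), -1) = Pow(Mul(-13, Rational(1, 15)), -1) = Pow(Rational(-13, 15), -1) = Rational(-15, 13)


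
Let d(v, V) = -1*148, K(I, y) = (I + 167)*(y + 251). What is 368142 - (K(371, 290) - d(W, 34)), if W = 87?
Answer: 76936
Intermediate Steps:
K(I, y) = (167 + I)*(251 + y)
d(v, V) = -148
368142 - (K(371, 290) - d(W, 34)) = 368142 - ((41917 + 167*290 + 251*371 + 371*290) - 1*(-148)) = 368142 - ((41917 + 48430 + 93121 + 107590) + 148) = 368142 - (291058 + 148) = 368142 - 1*291206 = 368142 - 291206 = 76936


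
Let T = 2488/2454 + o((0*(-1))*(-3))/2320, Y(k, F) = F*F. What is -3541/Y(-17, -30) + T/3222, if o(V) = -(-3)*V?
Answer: -777658253/197669700 ≈ -3.9341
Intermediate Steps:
Y(k, F) = F**2
o(V) = 3*V
T = 1244/1227 (T = 2488/2454 + (3*((0*(-1))*(-3)))/2320 = 2488*(1/2454) + (3*(0*(-3)))*(1/2320) = 1244/1227 + (3*0)*(1/2320) = 1244/1227 + 0*(1/2320) = 1244/1227 + 0 = 1244/1227 ≈ 1.0139)
-3541/Y(-17, -30) + T/3222 = -3541/((-30)**2) + (1244/1227)/3222 = -3541/900 + (1244/1227)*(1/3222) = -3541*1/900 + 622/1976697 = -3541/900 + 622/1976697 = -777658253/197669700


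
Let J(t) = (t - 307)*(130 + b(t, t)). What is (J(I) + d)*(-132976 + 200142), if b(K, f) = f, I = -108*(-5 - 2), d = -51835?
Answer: 23238025514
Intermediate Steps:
I = 756 (I = -108*(-7) = 756)
J(t) = (-307 + t)*(130 + t) (J(t) = (t - 307)*(130 + t) = (-307 + t)*(130 + t))
(J(I) + d)*(-132976 + 200142) = ((-39910 + 756² - 177*756) - 51835)*(-132976 + 200142) = ((-39910 + 571536 - 133812) - 51835)*67166 = (397814 - 51835)*67166 = 345979*67166 = 23238025514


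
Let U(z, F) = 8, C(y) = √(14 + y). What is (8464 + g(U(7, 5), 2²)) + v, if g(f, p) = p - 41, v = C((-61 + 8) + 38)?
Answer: 8427 + I ≈ 8427.0 + 1.0*I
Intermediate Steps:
v = I (v = √(14 + ((-61 + 8) + 38)) = √(14 + (-53 + 38)) = √(14 - 15) = √(-1) = I ≈ 1.0*I)
g(f, p) = -41 + p
(8464 + g(U(7, 5), 2²)) + v = (8464 + (-41 + 2²)) + I = (8464 + (-41 + 4)) + I = (8464 - 37) + I = 8427 + I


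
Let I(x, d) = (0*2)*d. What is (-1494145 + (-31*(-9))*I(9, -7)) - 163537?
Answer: -1657682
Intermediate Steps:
I(x, d) = 0 (I(x, d) = 0*d = 0)
(-1494145 + (-31*(-9))*I(9, -7)) - 163537 = (-1494145 - 31*(-9)*0) - 163537 = (-1494145 + 279*0) - 163537 = (-1494145 + 0) - 163537 = -1494145 - 163537 = -1657682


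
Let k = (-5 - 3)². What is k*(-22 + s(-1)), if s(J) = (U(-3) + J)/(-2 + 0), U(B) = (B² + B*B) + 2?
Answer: -2016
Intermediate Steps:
U(B) = 2 + 2*B² (U(B) = (B² + B²) + 2 = 2*B² + 2 = 2 + 2*B²)
s(J) = -10 - J/2 (s(J) = ((2 + 2*(-3)²) + J)/(-2 + 0) = ((2 + 2*9) + J)/(-2) = ((2 + 18) + J)*(-½) = (20 + J)*(-½) = -10 - J/2)
k = 64 (k = (-8)² = 64)
k*(-22 + s(-1)) = 64*(-22 + (-10 - ½*(-1))) = 64*(-22 + (-10 + ½)) = 64*(-22 - 19/2) = 64*(-63/2) = -2016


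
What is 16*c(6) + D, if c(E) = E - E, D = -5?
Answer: -5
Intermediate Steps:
c(E) = 0
16*c(6) + D = 16*0 - 5 = 0 - 5 = -5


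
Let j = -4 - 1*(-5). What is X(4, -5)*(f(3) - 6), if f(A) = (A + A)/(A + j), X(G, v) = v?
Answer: 45/2 ≈ 22.500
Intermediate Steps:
j = 1 (j = -4 + 5 = 1)
f(A) = 2*A/(1 + A) (f(A) = (A + A)/(A + 1) = (2*A)/(1 + A) = 2*A/(1 + A))
X(4, -5)*(f(3) - 6) = -5*(2*3/(1 + 3) - 6) = -5*(2*3/4 - 6) = -5*(2*3*(1/4) - 6) = -5*(3/2 - 6) = -5*(-9/2) = 45/2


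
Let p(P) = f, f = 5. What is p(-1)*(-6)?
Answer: -30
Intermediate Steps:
p(P) = 5
p(-1)*(-6) = 5*(-6) = -30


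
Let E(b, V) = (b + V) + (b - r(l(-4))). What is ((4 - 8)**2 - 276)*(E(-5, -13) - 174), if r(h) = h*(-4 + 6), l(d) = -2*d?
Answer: 55380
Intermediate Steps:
r(h) = 2*h (r(h) = h*2 = 2*h)
E(b, V) = -16 + V + 2*b (E(b, V) = (b + V) + (b - 2*(-2*(-4))) = (V + b) + (b - 2*8) = (V + b) + (b - 1*16) = (V + b) + (b - 16) = (V + b) + (-16 + b) = -16 + V + 2*b)
((4 - 8)**2 - 276)*(E(-5, -13) - 174) = ((4 - 8)**2 - 276)*((-16 - 13 + 2*(-5)) - 174) = ((-4)**2 - 276)*((-16 - 13 - 10) - 174) = (16 - 276)*(-39 - 174) = -260*(-213) = 55380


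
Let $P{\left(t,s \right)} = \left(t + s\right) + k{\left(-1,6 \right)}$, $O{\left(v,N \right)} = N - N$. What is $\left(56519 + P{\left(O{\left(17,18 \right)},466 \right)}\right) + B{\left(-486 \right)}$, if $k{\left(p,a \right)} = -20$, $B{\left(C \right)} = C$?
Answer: $56479$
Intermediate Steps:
$O{\left(v,N \right)} = 0$
$P{\left(t,s \right)} = -20 + s + t$ ($P{\left(t,s \right)} = \left(t + s\right) - 20 = \left(s + t\right) - 20 = -20 + s + t$)
$\left(56519 + P{\left(O{\left(17,18 \right)},466 \right)}\right) + B{\left(-486 \right)} = \left(56519 + \left(-20 + 466 + 0\right)\right) - 486 = \left(56519 + 446\right) - 486 = 56965 - 486 = 56479$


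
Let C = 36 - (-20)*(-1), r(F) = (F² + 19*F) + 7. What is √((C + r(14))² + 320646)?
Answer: √555871 ≈ 745.57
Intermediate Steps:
r(F) = 7 + F² + 19*F
C = 16 (C = 36 - 1*20 = 36 - 20 = 16)
√((C + r(14))² + 320646) = √((16 + (7 + 14² + 19*14))² + 320646) = √((16 + (7 + 196 + 266))² + 320646) = √((16 + 469)² + 320646) = √(485² + 320646) = √(235225 + 320646) = √555871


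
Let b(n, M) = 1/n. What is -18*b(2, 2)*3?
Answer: -27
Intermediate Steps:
-18*b(2, 2)*3 = -18/2*3 = -18*1/2*3 = -9*3 = -27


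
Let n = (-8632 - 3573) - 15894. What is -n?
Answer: 28099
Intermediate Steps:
n = -28099 (n = -12205 - 15894 = -28099)
-n = -1*(-28099) = 28099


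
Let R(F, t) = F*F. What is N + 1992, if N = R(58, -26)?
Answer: 5356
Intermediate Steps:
R(F, t) = F²
N = 3364 (N = 58² = 3364)
N + 1992 = 3364 + 1992 = 5356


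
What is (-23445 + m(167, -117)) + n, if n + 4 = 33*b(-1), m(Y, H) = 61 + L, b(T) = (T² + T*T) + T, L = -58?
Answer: -23413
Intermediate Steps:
b(T) = T + 2*T² (b(T) = (T² + T²) + T = 2*T² + T = T + 2*T²)
m(Y, H) = 3 (m(Y, H) = 61 - 58 = 3)
n = 29 (n = -4 + 33*(-(1 + 2*(-1))) = -4 + 33*(-(1 - 2)) = -4 + 33*(-1*(-1)) = -4 + 33*1 = -4 + 33 = 29)
(-23445 + m(167, -117)) + n = (-23445 + 3) + 29 = -23442 + 29 = -23413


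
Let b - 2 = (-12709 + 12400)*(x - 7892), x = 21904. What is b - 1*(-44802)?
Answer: -4284904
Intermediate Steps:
b = -4329706 (b = 2 + (-12709 + 12400)*(21904 - 7892) = 2 - 309*14012 = 2 - 4329708 = -4329706)
b - 1*(-44802) = -4329706 - 1*(-44802) = -4329706 + 44802 = -4284904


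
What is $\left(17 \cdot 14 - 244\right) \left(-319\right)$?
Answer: $1914$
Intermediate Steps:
$\left(17 \cdot 14 - 244\right) \left(-319\right) = \left(238 - 244\right) \left(-319\right) = \left(-6\right) \left(-319\right) = 1914$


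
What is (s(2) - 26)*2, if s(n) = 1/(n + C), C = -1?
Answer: -50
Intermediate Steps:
s(n) = 1/(-1 + n) (s(n) = 1/(n - 1) = 1/(-1 + n))
(s(2) - 26)*2 = (1/(-1 + 2) - 26)*2 = (1/1 - 26)*2 = (1 - 26)*2 = -25*2 = -50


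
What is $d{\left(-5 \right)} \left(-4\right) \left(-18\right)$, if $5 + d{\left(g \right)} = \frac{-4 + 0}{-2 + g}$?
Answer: $- \frac{2232}{7} \approx -318.86$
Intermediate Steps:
$d{\left(g \right)} = -5 - \frac{4}{-2 + g}$ ($d{\left(g \right)} = -5 + \frac{-4 + 0}{-2 + g} = -5 - \frac{4}{-2 + g}$)
$d{\left(-5 \right)} \left(-4\right) \left(-18\right) = \frac{6 - -25}{-2 - 5} \left(-4\right) \left(-18\right) = \frac{6 + 25}{-7} \left(-4\right) \left(-18\right) = \left(- \frac{1}{7}\right) 31 \left(-4\right) \left(-18\right) = \left(- \frac{31}{7}\right) \left(-4\right) \left(-18\right) = \frac{124}{7} \left(-18\right) = - \frac{2232}{7}$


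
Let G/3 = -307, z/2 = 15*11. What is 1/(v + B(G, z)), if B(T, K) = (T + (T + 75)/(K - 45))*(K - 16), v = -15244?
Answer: -95/29010158 ≈ -3.2747e-6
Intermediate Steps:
z = 330 (z = 2*(15*11) = 2*165 = 330)
G = -921 (G = 3*(-307) = -921)
B(T, K) = (-16 + K)*(T + (75 + T)/(-45 + K)) (B(T, K) = (T + (75 + T)/(-45 + K))*(-16 + K) = (-16 + K)*(T + (75 + T)/(-45 + K)))
1/(v + B(G, z)) = 1/(-15244 + (-1200 + 75*330 + 704*(-921) - 921*330² - 60*330*(-921))/(-45 + 330)) = 1/(-15244 + (-1200 + 24750 - 648384 - 921*108900 + 18235800)/285) = 1/(-15244 + (-1200 + 24750 - 648384 - 100296900 + 18235800)/285) = 1/(-15244 + (1/285)*(-82685934)) = 1/(-15244 - 27561978/95) = 1/(-29010158/95) = -95/29010158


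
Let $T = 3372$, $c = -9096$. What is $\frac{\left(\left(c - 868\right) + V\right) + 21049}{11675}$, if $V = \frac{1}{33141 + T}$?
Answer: $\frac{404746606}{426289275} \approx 0.94946$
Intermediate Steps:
$V = \frac{1}{36513}$ ($V = \frac{1}{33141 + 3372} = \frac{1}{36513} \approx 2.7388 \cdot 10^{-5}$)
$\frac{\left(\left(c - 868\right) + V\right) + 21049}{11675} = \frac{\left(\left(-9096 - 868\right) + \frac{1}{36513}\right) + 21049}{11675} = \left(\left(-9964 + \frac{1}{36513}\right) + 21049\right) \frac{1}{11675} = \left(- \frac{363815531}{36513} + 21049\right) \frac{1}{11675} = \frac{404746606}{36513} \cdot \frac{1}{11675} = \frac{404746606}{426289275}$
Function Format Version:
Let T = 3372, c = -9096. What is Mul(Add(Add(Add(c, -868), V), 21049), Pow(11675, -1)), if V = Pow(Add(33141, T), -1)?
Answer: Rational(404746606, 426289275) ≈ 0.94946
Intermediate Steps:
V = Rational(1, 36513) (V = Pow(Add(33141, 3372), -1) = Pow(36513, -1) = Rational(1, 36513) ≈ 2.7388e-5)
Mul(Add(Add(Add(c, -868), V), 21049), Pow(11675, -1)) = Mul(Add(Add(Add(-9096, -868), Rational(1, 36513)), 21049), Pow(11675, -1)) = Mul(Add(Add(-9964, Rational(1, 36513)), 21049), Rational(1, 11675)) = Mul(Add(Rational(-363815531, 36513), 21049), Rational(1, 11675)) = Mul(Rational(404746606, 36513), Rational(1, 11675)) = Rational(404746606, 426289275)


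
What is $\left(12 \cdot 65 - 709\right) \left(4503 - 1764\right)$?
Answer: $194469$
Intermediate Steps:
$\left(12 \cdot 65 - 709\right) \left(4503 - 1764\right) = \left(780 - 709\right) 2739 = 71 \cdot 2739 = 194469$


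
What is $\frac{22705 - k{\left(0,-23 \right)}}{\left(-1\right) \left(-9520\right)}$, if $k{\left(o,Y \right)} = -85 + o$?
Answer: $\frac{2279}{952} \approx 2.3939$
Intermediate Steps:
$\frac{22705 - k{\left(0,-23 \right)}}{\left(-1\right) \left(-9520\right)} = \frac{22705 - \left(-85 + 0\right)}{\left(-1\right) \left(-9520\right)} = \frac{22705 - -85}{9520} = \left(22705 + 85\right) \frac{1}{9520} = 22790 \cdot \frac{1}{9520} = \frac{2279}{952}$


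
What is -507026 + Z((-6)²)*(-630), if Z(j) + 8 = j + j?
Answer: -547346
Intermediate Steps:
Z(j) = -8 + 2*j (Z(j) = -8 + (j + j) = -8 + 2*j)
-507026 + Z((-6)²)*(-630) = -507026 + (-8 + 2*(-6)²)*(-630) = -507026 + (-8 + 2*36)*(-630) = -507026 + (-8 + 72)*(-630) = -507026 + 64*(-630) = -507026 - 40320 = -547346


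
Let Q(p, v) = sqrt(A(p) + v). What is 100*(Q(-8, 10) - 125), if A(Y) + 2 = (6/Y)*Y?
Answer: -12500 + 100*sqrt(14) ≈ -12126.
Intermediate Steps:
A(Y) = 4 (A(Y) = -2 + (6/Y)*Y = -2 + 6 = 4)
Q(p, v) = sqrt(4 + v)
100*(Q(-8, 10) - 125) = 100*(sqrt(4 + 10) - 125) = 100*(sqrt(14) - 125) = 100*(-125 + sqrt(14)) = -12500 + 100*sqrt(14)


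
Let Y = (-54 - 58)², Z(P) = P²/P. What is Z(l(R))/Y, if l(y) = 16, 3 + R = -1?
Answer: 1/784 ≈ 0.0012755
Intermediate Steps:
R = -4 (R = -3 - 1 = -4)
Z(P) = P
Y = 12544 (Y = (-112)² = 12544)
Z(l(R))/Y = 16/12544 = 16*(1/12544) = 1/784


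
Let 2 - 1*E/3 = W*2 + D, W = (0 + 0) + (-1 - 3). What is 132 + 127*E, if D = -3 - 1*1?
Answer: 5466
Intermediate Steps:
D = -4 (D = -3 - 1 = -4)
W = -4 (W = 0 - 4 = -4)
E = 42 (E = 6 - 3*(-4*2 - 4) = 6 - 3*(-8 - 4) = 6 - 3*(-12) = 6 + 36 = 42)
132 + 127*E = 132 + 127*42 = 132 + 5334 = 5466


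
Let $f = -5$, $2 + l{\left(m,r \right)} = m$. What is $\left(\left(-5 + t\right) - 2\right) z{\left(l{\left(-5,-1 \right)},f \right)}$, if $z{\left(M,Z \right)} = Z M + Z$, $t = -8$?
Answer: $-450$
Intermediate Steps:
$l{\left(m,r \right)} = -2 + m$
$z{\left(M,Z \right)} = Z + M Z$ ($z{\left(M,Z \right)} = M Z + Z = Z + M Z$)
$\left(\left(-5 + t\right) - 2\right) z{\left(l{\left(-5,-1 \right)},f \right)} = \left(\left(-5 - 8\right) - 2\right) \left(- 5 \left(1 - 7\right)\right) = \left(-13 - 2\right) \left(- 5 \left(1 - 7\right)\right) = - 15 \left(\left(-5\right) \left(-6\right)\right) = \left(-15\right) 30 = -450$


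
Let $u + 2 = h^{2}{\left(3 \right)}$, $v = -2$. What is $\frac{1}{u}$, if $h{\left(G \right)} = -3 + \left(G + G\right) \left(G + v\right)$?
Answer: $\frac{1}{7} \approx 0.14286$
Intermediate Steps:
$h{\left(G \right)} = -3 + 2 G \left(-2 + G\right)$ ($h{\left(G \right)} = -3 + \left(G + G\right) \left(G - 2\right) = -3 + 2 G \left(-2 + G\right)$)
$u = 7$ ($u = -2 + \left(-3 - 12 + 2 \cdot 3^{2}\right)^{2} = -2 + \left(-3 - 12 + 2 \cdot 9\right)^{2} = -2 + \left(-3 - 12 + 18\right)^{2} = -2 + 3^{2} = -2 + 9 = 7$)
$\frac{1}{u} = \frac{1}{7}$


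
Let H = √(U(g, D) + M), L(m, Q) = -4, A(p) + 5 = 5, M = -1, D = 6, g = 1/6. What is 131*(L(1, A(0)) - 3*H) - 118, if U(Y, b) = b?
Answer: -642 - 393*√5 ≈ -1520.8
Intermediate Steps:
g = ⅙ ≈ 0.16667
A(p) = 0 (A(p) = -5 + 5 = 0)
H = √5 (H = √(6 - 1) = √5 ≈ 2.2361)
131*(L(1, A(0)) - 3*H) - 118 = 131*(-4 - 3*√5) - 118 = (-524 - 393*√5) - 118 = -642 - 393*√5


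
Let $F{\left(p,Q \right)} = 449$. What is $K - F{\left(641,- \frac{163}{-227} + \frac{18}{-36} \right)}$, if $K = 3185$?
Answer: $2736$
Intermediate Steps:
$K - F{\left(641,- \frac{163}{-227} + \frac{18}{-36} \right)} = 3185 - 449 = 2736$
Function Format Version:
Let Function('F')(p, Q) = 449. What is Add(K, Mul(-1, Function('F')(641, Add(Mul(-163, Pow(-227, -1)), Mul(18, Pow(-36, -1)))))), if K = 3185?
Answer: 2736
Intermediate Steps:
Add(K, Mul(-1, Function('F')(641, Add(Mul(-163, Pow(-227, -1)), Mul(18, Pow(-36, -1)))))) = Add(3185, Mul(-1, 449)) = Add(3185, -449) = 2736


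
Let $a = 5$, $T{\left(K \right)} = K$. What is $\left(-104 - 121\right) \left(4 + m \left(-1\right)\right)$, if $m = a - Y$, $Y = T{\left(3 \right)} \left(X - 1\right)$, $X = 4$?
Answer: $-1800$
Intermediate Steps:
$Y = 9$ ($Y = 3 \left(4 - 1\right) = 3 \cdot 3 = 9$)
$m = -4$ ($m = 5 - 9 = -4$)
$\left(-104 - 121\right) \left(4 + m \left(-1\right)\right) = \left(-104 - 121\right) \left(4 - -4\right) = - 225 \left(4 + 4\right) = \left(-225\right) 8 = -1800$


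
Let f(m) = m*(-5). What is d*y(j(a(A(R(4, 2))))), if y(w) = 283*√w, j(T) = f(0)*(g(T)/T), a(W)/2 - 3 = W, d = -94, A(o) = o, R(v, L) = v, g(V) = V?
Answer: 0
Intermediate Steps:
f(m) = -5*m
a(W) = 6 + 2*W
j(T) = 0 (j(T) = (-5*0)*(T/T) = 0*1 = 0)
d*y(j(a(A(R(4, 2))))) = -26602*√0 = -26602*0 = -94*0 = 0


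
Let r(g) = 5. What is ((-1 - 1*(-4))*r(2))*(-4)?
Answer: -60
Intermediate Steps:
((-1 - 1*(-4))*r(2))*(-4) = ((-1 - 1*(-4))*5)*(-4) = ((-1 + 4)*5)*(-4) = (3*5)*(-4) = 15*(-4) = -60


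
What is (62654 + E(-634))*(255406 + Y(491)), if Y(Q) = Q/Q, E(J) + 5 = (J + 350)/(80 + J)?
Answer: 4432311368405/277 ≈ 1.6001e+10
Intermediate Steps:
E(J) = -5 + (350 + J)/(80 + J) (E(J) = -5 + (J + 350)/(80 + J) = -5 + (350 + J)/(80 + J))
Y(Q) = 1
(62654 + E(-634))*(255406 + Y(491)) = (62654 + 2*(-25 - 2*(-634))/(80 - 634))*(255406 + 1) = (62654 + 2*(-25 + 1268)/(-554))*255407 = (62654 + 2*(-1/554)*1243)*255407 = (62654 - 1243/277)*255407 = (17353915/277)*255407 = 4432311368405/277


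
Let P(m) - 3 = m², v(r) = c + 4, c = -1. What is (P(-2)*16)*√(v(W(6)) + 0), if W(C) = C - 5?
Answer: 112*√3 ≈ 193.99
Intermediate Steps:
W(C) = -5 + C
v(r) = 3 (v(r) = -1 + 4 = 3)
P(m) = 3 + m²
(P(-2)*16)*√(v(W(6)) + 0) = ((3 + (-2)²)*16)*√(3 + 0) = ((3 + 4)*16)*√3 = (7*16)*√3 = 112*√3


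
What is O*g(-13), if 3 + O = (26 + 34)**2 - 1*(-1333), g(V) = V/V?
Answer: 4930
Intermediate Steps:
g(V) = 1
O = 4930 (O = -3 + ((26 + 34)**2 - 1*(-1333)) = -3 + (60**2 + 1333) = -3 + (3600 + 1333) = -3 + 4933 = 4930)
O*g(-13) = 4930*1 = 4930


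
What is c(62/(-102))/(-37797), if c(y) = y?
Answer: 31/1927647 ≈ 1.6082e-5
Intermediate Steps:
c(62/(-102))/(-37797) = (62/(-102))/(-37797) = (62*(-1/102))*(-1/37797) = -31/51*(-1/37797) = 31/1927647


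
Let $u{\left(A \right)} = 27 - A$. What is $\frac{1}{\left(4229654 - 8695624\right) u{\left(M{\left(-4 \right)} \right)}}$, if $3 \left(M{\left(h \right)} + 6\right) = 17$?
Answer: $- \frac{3}{366209540} \approx -8.192 \cdot 10^{-9}$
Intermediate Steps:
$M{\left(h \right)} = - \frac{1}{3}$ ($M{\left(h \right)} = -6 + \frac{1}{3} \cdot 17 = -6 + \frac{17}{3} = - \frac{1}{3}$)
$\frac{1}{\left(4229654 - 8695624\right) u{\left(M{\left(-4 \right)} \right)}} = \frac{1}{\left(4229654 - 8695624\right) \left(27 - - \frac{1}{3}\right)} = \frac{1}{\left(-4465970\right) \left(27 + \frac{1}{3}\right)} = - \frac{1}{4465970 \cdot \frac{82}{3}} = \left(- \frac{1}{4465970}\right) \frac{3}{82} = - \frac{3}{366209540}$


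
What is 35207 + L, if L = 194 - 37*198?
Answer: 28075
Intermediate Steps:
L = -7132 (L = 194 - 7326 = -7132)
35207 + L = 35207 - 7132 = 28075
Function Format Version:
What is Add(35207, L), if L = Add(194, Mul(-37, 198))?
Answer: 28075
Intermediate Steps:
L = -7132 (L = Add(194, -7326) = -7132)
Add(35207, L) = Add(35207, -7132) = 28075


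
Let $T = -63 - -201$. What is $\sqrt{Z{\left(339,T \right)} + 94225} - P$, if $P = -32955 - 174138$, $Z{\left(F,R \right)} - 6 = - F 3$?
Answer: $207093 + \sqrt{93214} \approx 2.074 \cdot 10^{5}$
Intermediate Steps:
$T = 138$ ($T = -63 + 201 = 138$)
$Z{\left(F,R \right)} = 6 - 3 F$ ($Z{\left(F,R \right)} = 6 + - F 3 = 6 - 3 F$)
$P = -207093$
$\sqrt{Z{\left(339,T \right)} + 94225} - P = \sqrt{\left(6 - 1017\right) + 94225} - -207093 = \sqrt{\left(6 - 1017\right) + 94225} + 207093 = \sqrt{-1011 + 94225} + 207093 = \sqrt{93214} + 207093 = 207093 + \sqrt{93214}$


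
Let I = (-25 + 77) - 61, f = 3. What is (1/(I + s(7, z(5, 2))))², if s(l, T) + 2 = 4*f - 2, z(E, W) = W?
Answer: 1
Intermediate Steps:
s(l, T) = 8 (s(l, T) = -2 + (4*3 - 2) = -2 + (12 - 2) = -2 + 10 = 8)
I = -9 (I = 52 - 61 = -9)
(1/(I + s(7, z(5, 2))))² = (1/(-9 + 8))² = (1/(-1))² = (-1)² = 1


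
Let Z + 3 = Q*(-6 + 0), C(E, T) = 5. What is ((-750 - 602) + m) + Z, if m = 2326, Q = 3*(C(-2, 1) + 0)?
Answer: 881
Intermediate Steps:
Q = 15 (Q = 3*(5 + 0) = 3*5 = 15)
Z = -93 (Z = -3 + 15*(-6 + 0) = -3 + 15*(-6) = -3 - 90 = -93)
((-750 - 602) + m) + Z = ((-750 - 602) + 2326) - 93 = (-1352 + 2326) - 93 = 974 - 93 = 881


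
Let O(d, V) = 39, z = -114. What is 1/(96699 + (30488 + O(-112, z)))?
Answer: 1/127226 ≈ 7.8600e-6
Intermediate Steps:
1/(96699 + (30488 + O(-112, z))) = 1/(96699 + (30488 + 39)) = 1/(96699 + 30527) = 1/127226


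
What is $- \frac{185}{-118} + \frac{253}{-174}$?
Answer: $\frac{584}{5133} \approx 0.11377$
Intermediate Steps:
$- \frac{185}{-118} + \frac{253}{-174} = \left(-185\right) \left(- \frac{1}{118}\right) + 253 \left(- \frac{1}{174}\right) = \frac{185}{118} - \frac{253}{174} = \frac{584}{5133}$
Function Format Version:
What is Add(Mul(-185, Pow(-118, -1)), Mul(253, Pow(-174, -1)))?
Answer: Rational(584, 5133) ≈ 0.11377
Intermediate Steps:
Add(Mul(-185, Pow(-118, -1)), Mul(253, Pow(-174, -1))) = Add(Mul(-185, Rational(-1, 118)), Mul(253, Rational(-1, 174))) = Add(Rational(185, 118), Rational(-253, 174)) = Rational(584, 5133)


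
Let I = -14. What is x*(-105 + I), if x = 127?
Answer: -15113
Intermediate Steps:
x*(-105 + I) = 127*(-105 - 14) = 127*(-119) = -15113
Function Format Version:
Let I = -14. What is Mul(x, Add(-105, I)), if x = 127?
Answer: -15113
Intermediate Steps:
Mul(x, Add(-105, I)) = Mul(127, Add(-105, -14)) = Mul(127, -119) = -15113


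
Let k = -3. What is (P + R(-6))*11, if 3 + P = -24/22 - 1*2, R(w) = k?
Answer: -100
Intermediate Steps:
R(w) = -3
P = -67/11 (P = -3 + (-24/22 - 1*2) = -3 + (-24*1/22 - 2) = -3 + (-12/11 - 2) = -3 - 34/11 = -67/11 ≈ -6.0909)
(P + R(-6))*11 = (-67/11 - 3)*11 = -100/11*11 = -100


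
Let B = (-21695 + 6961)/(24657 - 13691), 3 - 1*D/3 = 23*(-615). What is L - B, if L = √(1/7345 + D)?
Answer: 7367/5483 + 7*√46730865805/7345 ≈ 207.36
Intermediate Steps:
D = 42444 (D = 9 - 69*(-615) = 9 - 3*(-14145) = 9 + 42435 = 42444)
L = 7*√46730865805/7345 (L = √(1/7345 + 42444) = √(311751181/7345) = 7*√46730865805/7345 ≈ 206.02)
B = -7367/5483 (B = -14734/10966 = -14734*1/10966 = -7367/5483 ≈ -1.3436)
L - B = 7*√46730865805/7345 - 1*(-7367/5483) = 7*√46730865805/7345 + 7367/5483 = 7367/5483 + 7*√46730865805/7345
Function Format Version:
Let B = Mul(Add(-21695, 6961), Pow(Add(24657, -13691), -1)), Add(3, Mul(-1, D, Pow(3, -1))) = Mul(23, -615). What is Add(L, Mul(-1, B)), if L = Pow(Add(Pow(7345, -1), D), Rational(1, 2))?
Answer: Add(Rational(7367, 5483), Mul(Rational(7, 7345), Pow(46730865805, Rational(1, 2)))) ≈ 207.36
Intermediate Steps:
D = 42444 (D = Add(9, Mul(-3, Mul(23, -615))) = Add(9, Mul(-3, -14145)) = Add(9, 42435) = 42444)
L = Mul(Rational(7, 7345), Pow(46730865805, Rational(1, 2))) (L = Pow(Add(Pow(7345, -1), 42444), Rational(1, 2)) = Pow(Add(Rational(1, 7345), 42444), Rational(1, 2)) = Pow(Rational(311751181, 7345), Rational(1, 2)) = Mul(Rational(7, 7345), Pow(46730865805, Rational(1, 2))) ≈ 206.02)
B = Rational(-7367, 5483) (B = Mul(-14734, Pow(10966, -1)) = Mul(-14734, Rational(1, 10966)) = Rational(-7367, 5483) ≈ -1.3436)
Add(L, Mul(-1, B)) = Add(Mul(Rational(7, 7345), Pow(46730865805, Rational(1, 2))), Mul(-1, Rational(-7367, 5483))) = Add(Mul(Rational(7, 7345), Pow(46730865805, Rational(1, 2))), Rational(7367, 5483)) = Add(Rational(7367, 5483), Mul(Rational(7, 7345), Pow(46730865805, Rational(1, 2))))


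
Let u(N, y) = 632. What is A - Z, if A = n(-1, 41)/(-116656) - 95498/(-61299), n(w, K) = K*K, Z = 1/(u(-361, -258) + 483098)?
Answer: 2669550178155613/1729551495868560 ≈ 1.5435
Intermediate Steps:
Z = 1/483730 (Z = 1/(632 + 483098) = 1/483730 ≈ 2.0673e-6)
n(w, K) = K²
A = 11037371069/7150896144 (A = 41²/(-116656) - 95498/(-61299) = 1681*(-1/116656) - 95498*(-1/61299) = -1681/116656 + 95498/61299 = 11037371069/7150896144 ≈ 1.5435)
A - Z = 11037371069/7150896144 - 1*1/483730 = 11037371069/7150896144 - 1/483730 = 2669550178155613/1729551495868560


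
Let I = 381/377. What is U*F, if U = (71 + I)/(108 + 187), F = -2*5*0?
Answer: 0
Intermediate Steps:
I = 381/377 (I = 381*(1/377) = 381/377 ≈ 1.0106)
F = 0 (F = -10*0 = 0)
U = 27148/111215 (U = (71 + 381/377)/(108 + 187) = (27148/377)/295 = (27148/377)*(1/295) = 27148/111215 ≈ 0.24410)
U*F = (27148/111215)*0 = 0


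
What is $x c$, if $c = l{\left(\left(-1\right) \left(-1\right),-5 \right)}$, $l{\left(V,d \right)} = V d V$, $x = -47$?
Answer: $235$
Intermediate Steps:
$l{\left(V,d \right)} = d V^{2}$
$c = -5$ ($c = - 5 \left(\left(-1\right) \left(-1\right)\right)^{2} = - 5 \cdot 1^{2} = \left(-5\right) 1 = -5$)
$x c = \left(-47\right) \left(-5\right) = 235$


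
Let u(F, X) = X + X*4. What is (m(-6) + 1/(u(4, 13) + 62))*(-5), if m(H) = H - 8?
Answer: 8885/127 ≈ 69.961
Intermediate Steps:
u(F, X) = 5*X (u(F, X) = X + 4*X = 5*X)
m(H) = -8 + H
(m(-6) + 1/(u(4, 13) + 62))*(-5) = ((-8 - 6) + 1/(5*13 + 62))*(-5) = (-14 + 1/(65 + 62))*(-5) = (-14 + 1/127)*(-5) = -1777/127*(-5) = 8885/127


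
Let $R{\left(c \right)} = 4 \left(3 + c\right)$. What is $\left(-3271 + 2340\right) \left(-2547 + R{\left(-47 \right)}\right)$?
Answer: $2535113$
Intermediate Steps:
$R{\left(c \right)} = 12 + 4 c$
$\left(-3271 + 2340\right) \left(-2547 + R{\left(-47 \right)}\right) = \left(-3271 + 2340\right) \left(-2547 + \left(12 + 4 \left(-47\right)\right)\right) = - 931 \left(-2547 + \left(12 - 188\right)\right) = - 931 \left(-2547 - 176\right) = \left(-931\right) \left(-2723\right) = 2535113$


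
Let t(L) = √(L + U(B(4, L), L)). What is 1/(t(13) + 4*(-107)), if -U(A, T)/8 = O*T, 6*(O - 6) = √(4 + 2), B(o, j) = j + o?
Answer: -1/(428 - √(-611 - 52*√6/3)) ≈ -0.0023281 - 0.00013905*I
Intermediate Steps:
O = 6 + √6/6 (O = 6 + √(4 + 2)/6 = 6 + √6/6 ≈ 6.4082)
U(A, T) = -8*T*(6 + √6/6) (U(A, T) = -8*(6 + √6/6)*T = -8*T*(6 + √6/6))
t(L) = √(L - 4*L*(36 + √6)/3)
1/(t(13) + 4*(-107)) = 1/(√3*√(13*(-141 - 4*√6))/3 + 4*(-107)) = 1/(√3*√(-1833 - 52*√6)/3 - 428) = 1/(-428 + √3*√(-1833 - 52*√6)/3)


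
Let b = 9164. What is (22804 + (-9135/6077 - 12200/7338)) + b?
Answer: 712704341569/22296513 ≈ 31965.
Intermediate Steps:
(22804 + (-9135/6077 - 12200/7338)) + b = (22804 + (-9135/6077 - 12200/7338)) + 9164 = (22804 + (-9135*1/6077 - 12200*1/7338)) + 9164 = (22804 + (-9135/6077 - 6100/3669)) + 9164 = (22804 - 70586015/22296513) + 9164 = 508379096437/22296513 + 9164 = 712704341569/22296513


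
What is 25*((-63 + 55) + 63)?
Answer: 1375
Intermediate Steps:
25*((-63 + 55) + 63) = 25*(-8 + 63) = 25*55 = 1375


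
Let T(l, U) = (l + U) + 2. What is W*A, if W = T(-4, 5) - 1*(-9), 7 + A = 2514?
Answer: 30084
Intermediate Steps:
A = 2507 (A = -7 + 2514 = 2507)
T(l, U) = 2 + U + l (T(l, U) = (U + l) + 2 = 2 + U + l)
W = 12 (W = (2 + 5 - 4) - 1*(-9) = 3 + 9 = 12)
W*A = 12*2507 = 30084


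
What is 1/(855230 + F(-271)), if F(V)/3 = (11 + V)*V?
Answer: 1/1066610 ≈ 9.3755e-7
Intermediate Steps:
F(V) = 3*V*(11 + V) (F(V) = 3*((11 + V)*V) = 3*(V*(11 + V)) = 3*V*(11 + V))
1/(855230 + F(-271)) = 1/(855230 + 3*(-271)*(11 - 271)) = 1/(855230 + 3*(-271)*(-260)) = 1/(855230 + 211380) = 1/1066610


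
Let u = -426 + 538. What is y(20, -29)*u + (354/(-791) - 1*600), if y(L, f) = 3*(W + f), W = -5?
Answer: -9511338/791 ≈ -12024.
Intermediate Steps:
y(L, f) = -15 + 3*f (y(L, f) = 3*(-5 + f) = -15 + 3*f)
u = 112
y(20, -29)*u + (354/(-791) - 1*600) = (-15 + 3*(-29))*112 + (354/(-791) - 1*600) = (-15 - 87)*112 + (354*(-1/791) - 600) = -102*112 + (-354/791 - 600) = -11424 - 474954/791 = -9511338/791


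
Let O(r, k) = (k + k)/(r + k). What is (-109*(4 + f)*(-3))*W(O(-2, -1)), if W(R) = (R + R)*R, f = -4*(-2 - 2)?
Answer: 17440/3 ≈ 5813.3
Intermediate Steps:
O(r, k) = 2*k/(k + r) (O(r, k) = (2*k)/(k + r) = 2*k/(k + r))
f = 16 (f = -4*(-4) = 16)
W(R) = 2*R**2 (W(R) = (2*R)*R = 2*R**2)
(-109*(4 + f)*(-3))*W(O(-2, -1)) = (-109*(4 + 16)*(-3))*(2*(2*(-1)/(-1 - 2))**2) = (-2180*(-3))*(2*(2*(-1)/(-3))**2) = (-109*(-60))*(2*(2*(-1)*(-1/3))**2) = 6540*(2*(2/3)**2) = 6540*(2*(4/9)) = 6540*(8/9) = 17440/3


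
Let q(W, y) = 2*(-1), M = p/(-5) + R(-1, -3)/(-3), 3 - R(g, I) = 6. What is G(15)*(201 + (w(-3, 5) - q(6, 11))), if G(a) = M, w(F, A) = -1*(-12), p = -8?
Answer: 559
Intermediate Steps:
R(g, I) = -3 (R(g, I) = 3 - 1*6 = 3 - 6 = -3)
w(F, A) = 12
M = 13/5 (M = -8/(-5) - 3/(-3) = -8*(-⅕) - 3*(-⅓) = 8/5 + 1 = 13/5 ≈ 2.6000)
q(W, y) = -2
G(a) = 13/5
G(15)*(201 + (w(-3, 5) - q(6, 11))) = 13*(201 + (12 - 1*(-2)))/5 = 13*(201 + (12 + 2))/5 = 13*(201 + 14)/5 = (13/5)*215 = 559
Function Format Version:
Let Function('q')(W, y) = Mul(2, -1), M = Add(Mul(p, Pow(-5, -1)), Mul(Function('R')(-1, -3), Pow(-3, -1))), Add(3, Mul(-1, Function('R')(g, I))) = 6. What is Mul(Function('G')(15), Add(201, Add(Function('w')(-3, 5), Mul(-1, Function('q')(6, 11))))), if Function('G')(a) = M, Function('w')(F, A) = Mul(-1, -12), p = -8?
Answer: 559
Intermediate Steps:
Function('R')(g, I) = -3 (Function('R')(g, I) = Add(3, Mul(-1, 6)) = Add(3, -6) = -3)
Function('w')(F, A) = 12
M = Rational(13, 5) (M = Add(Mul(-8, Pow(-5, -1)), Mul(-3, Pow(-3, -1))) = Add(Mul(-8, Rational(-1, 5)), Mul(-3, Rational(-1, 3))) = Add(Rational(8, 5), 1) = Rational(13, 5) ≈ 2.6000)
Function('q')(W, y) = -2
Function('G')(a) = Rational(13, 5)
Mul(Function('G')(15), Add(201, Add(Function('w')(-3, 5), Mul(-1, Function('q')(6, 11))))) = Mul(Rational(13, 5), Add(201, Add(12, Mul(-1, -2)))) = Mul(Rational(13, 5), Add(201, Add(12, 2))) = Mul(Rational(13, 5), Add(201, 14)) = Mul(Rational(13, 5), 215) = 559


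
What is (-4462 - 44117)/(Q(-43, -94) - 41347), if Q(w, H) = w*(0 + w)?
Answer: 16193/13166 ≈ 1.2299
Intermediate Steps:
Q(w, H) = w² (Q(w, H) = w*w = w²)
(-4462 - 44117)/(Q(-43, -94) - 41347) = (-4462 - 44117)/((-43)² - 41347) = -48579/(1849 - 41347) = -48579/(-39498) = -48579*(-1/39498) = 16193/13166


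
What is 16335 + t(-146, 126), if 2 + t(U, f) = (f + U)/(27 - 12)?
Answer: 48995/3 ≈ 16332.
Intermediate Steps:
t(U, f) = -2 + U/15 + f/15 (t(U, f) = -2 + (f + U)/(27 - 12) = -2 + (U + f)/15 = -2 + (U + f)*(1/15) = -2 + (U/15 + f/15) = -2 + U/15 + f/15)
16335 + t(-146, 126) = 16335 + (-2 + (1/15)*(-146) + (1/15)*126) = 16335 + (-2 - 146/15 + 42/5) = 16335 - 10/3 = 48995/3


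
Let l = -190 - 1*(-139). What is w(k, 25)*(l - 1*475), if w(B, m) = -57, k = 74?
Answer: 29982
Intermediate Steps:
l = -51 (l = -190 + 139 = -51)
w(k, 25)*(l - 1*475) = -57*(-51 - 1*475) = -57*(-51 - 475) = -57*(-526) = 29982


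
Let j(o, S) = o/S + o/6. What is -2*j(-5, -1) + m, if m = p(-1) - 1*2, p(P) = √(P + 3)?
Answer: -31/3 + √2 ≈ -8.9191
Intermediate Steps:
p(P) = √(3 + P)
j(o, S) = o/6 + o/S (j(o, S) = o/S + o*(⅙) = o/S + o/6 = o/6 + o/S)
m = -2 + √2 (m = √(3 - 1) - 1*2 = √2 - 2 = -2 + √2 ≈ -0.58579)
-2*j(-5, -1) + m = -2*((⅙)*(-5) - 5/(-1)) + (-2 + √2) = -2*(-⅚ - 5*(-1)) + (-2 + √2) = -2*(-⅚ + 5) + (-2 + √2) = -2*25/6 + (-2 + √2) = -25/3 + (-2 + √2) = -31/3 + √2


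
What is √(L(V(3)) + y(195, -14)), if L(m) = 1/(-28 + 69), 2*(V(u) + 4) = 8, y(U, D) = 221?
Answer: √371542/41 ≈ 14.867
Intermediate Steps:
V(u) = 0 (V(u) = -4 + (½)*8 = -4 + 4 = 0)
L(m) = 1/41
√(L(V(3)) + y(195, -14)) = √(1/41 + 221) = √(9062/41) = √371542/41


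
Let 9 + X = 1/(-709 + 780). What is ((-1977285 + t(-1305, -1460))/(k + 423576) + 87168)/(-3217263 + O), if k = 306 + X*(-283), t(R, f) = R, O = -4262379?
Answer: -439828871613/37742492934832 ≈ -0.011653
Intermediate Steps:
X = -638/71 (X = -9 + 1/(-709 + 780) = -9 + 1/71 = -638/71 ≈ -8.9859)
k = 202280/71 (k = 306 - 638/71*(-283) = 306 + 180554/71 = 202280/71 ≈ 2849.0)
((-1977285 + t(-1305, -1460))/(k + 423576) + 87168)/(-3217263 + O) = ((-1977285 - 1305)/(202280/71 + 423576) + 87168)/(-3217263 - 4262379) = (-1978590/30276176/71 + 87168)/(-7479642) = (-1978590*71/30276176 + 87168)*(-1/7479642) = (-70239945/15138088 + 87168)*(-1/7479642) = (1319486614839/15138088)*(-1/7479642) = -439828871613/37742492934832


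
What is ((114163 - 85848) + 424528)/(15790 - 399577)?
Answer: -452843/383787 ≈ -1.1799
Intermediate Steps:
((114163 - 85848) + 424528)/(15790 - 399577) = (28315 + 424528)/(-383787) = 452843*(-1/383787) = -452843/383787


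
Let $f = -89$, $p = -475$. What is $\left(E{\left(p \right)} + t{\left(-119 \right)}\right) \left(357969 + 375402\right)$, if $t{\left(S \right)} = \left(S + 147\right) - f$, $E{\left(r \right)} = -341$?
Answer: $-164275104$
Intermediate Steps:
$t{\left(S \right)} = 236 + S$ ($t{\left(S \right)} = \left(S + 147\right) - -89 = \left(147 + S\right) + 89 = 236 + S$)
$\left(E{\left(p \right)} + t{\left(-119 \right)}\right) \left(357969 + 375402\right) = \left(-341 + \left(236 - 119\right)\right) \left(357969 + 375402\right) = \left(-341 + 117\right) 733371 = \left(-224\right) 733371 = -164275104$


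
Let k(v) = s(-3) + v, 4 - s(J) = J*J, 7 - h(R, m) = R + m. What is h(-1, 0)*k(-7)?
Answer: -96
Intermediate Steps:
h(R, m) = 7 - R - m (h(R, m) = 7 - (R + m) = 7 + (-R - m) = 7 - R - m)
s(J) = 4 - J² (s(J) = 4 - J*J = 4 - J²)
k(v) = -5 + v (k(v) = (4 - 1*(-3)²) + v = (4 - 1*9) + v = (4 - 9) + v = -5 + v)
h(-1, 0)*k(-7) = (7 - 1*(-1) - 1*0)*(-5 - 7) = (7 + 1 + 0)*(-12) = 8*(-12) = -96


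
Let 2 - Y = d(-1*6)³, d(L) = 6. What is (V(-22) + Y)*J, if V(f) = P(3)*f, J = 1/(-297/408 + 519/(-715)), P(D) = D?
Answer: 27227200/141369 ≈ 192.60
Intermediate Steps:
Y = -214 (Y = 2 - 1*6³ = 2 - 1*216 = 2 - 216 = -214)
J = -97240/141369 (J = 1/(-297*1/408 + 519*(-1/715)) = 1/(-99/136 - 519/715) = 1/(-141369/97240) = -97240/141369 ≈ -0.68785)
V(f) = 3*f
(V(-22) + Y)*J = (3*(-22) - 214)*(-97240/141369) = (-66 - 214)*(-97240/141369) = -280*(-97240/141369) = 27227200/141369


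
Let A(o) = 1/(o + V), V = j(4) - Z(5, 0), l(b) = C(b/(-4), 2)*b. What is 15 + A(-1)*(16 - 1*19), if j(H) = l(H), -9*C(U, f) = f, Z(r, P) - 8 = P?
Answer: 1362/89 ≈ 15.303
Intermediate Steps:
Z(r, P) = 8 + P
C(U, f) = -f/9
l(b) = -2*b/9 (l(b) = (-⅑*2)*b = -2*b/9)
j(H) = -2*H/9
V = -80/9 (V = -2/9*4 - (8 + 0) = -8/9 - 1*8 = -8/9 - 8 = -80/9 ≈ -8.8889)
A(o) = 1/(-80/9 + o) (A(o) = 1/(o - 80/9) = 1/(-80/9 + o))
15 + A(-1)*(16 - 1*19) = 15 + (9/(-80 + 9*(-1)))*(16 - 1*19) = 15 + (9/(-80 - 9))*(16 - 19) = 15 + (9/(-89))*(-3) = 15 + (9*(-1/89))*(-3) = 15 - 9/89*(-3) = 15 + 27/89 = 1362/89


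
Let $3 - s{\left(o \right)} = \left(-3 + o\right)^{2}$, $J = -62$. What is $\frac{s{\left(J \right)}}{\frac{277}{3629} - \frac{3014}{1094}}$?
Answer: $\frac{4190467993}{2658692} \approx 1576.1$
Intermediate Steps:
$s{\left(o \right)} = 3 - \left(-3 + o\right)^{2}$
$\frac{s{\left(J \right)}}{\frac{277}{3629} - \frac{3014}{1094}} = \frac{3 - \left(-3 - 62\right)^{2}}{\frac{277}{3629} - \frac{3014}{1094}} = \frac{3 - \left(-65\right)^{2}}{277 \cdot \frac{1}{3629} - \frac{1507}{547}} = \frac{3 - 4225}{\frac{277}{3629} - \frac{1507}{547}} = \frac{3 - 4225}{- \frac{5317384}{1985063}} = \left(-4222\right) \left(- \frac{1985063}{5317384}\right) = \frac{4190467993}{2658692}$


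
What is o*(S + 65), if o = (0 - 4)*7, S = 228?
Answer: -8204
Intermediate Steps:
o = -28 (o = -4*7 = -28)
o*(S + 65) = -28*(228 + 65) = -28*293 = -8204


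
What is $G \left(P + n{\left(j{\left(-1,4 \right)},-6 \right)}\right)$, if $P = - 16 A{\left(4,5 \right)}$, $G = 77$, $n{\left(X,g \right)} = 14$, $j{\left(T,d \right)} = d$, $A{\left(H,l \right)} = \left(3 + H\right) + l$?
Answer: $-13706$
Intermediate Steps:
$A{\left(H,l \right)} = 3 + H + l$
$P = -192$ ($P = - 16 \left(3 + 4 + 5\right) = \left(-16\right) 12 = -192$)
$G \left(P + n{\left(j{\left(-1,4 \right)},-6 \right)}\right) = 77 \left(-192 + 14\right) = 77 \left(-178\right) = -13706$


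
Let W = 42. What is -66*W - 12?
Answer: -2784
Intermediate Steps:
-66*W - 12 = -66*42 - 12 = -2772 - 12 = -2784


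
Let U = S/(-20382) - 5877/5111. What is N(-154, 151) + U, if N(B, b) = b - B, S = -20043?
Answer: 10585079123/34724134 ≈ 304.83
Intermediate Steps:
U = -5781747/34724134 (U = -20043/(-20382) - 5877/5111 = -20043*(-1/20382) - 5877*1/5111 = 6681/6794 - 5877/5111 = -5781747/34724134 ≈ -0.16651)
N(-154, 151) + U = (151 - 1*(-154)) - 5781747/34724134 = (151 + 154) - 5781747/34724134 = 305 - 5781747/34724134 = 10585079123/34724134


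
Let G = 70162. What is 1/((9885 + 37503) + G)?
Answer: 1/117550 ≈ 8.5070e-6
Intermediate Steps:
1/((9885 + 37503) + G) = 1/((9885 + 37503) + 70162) = 1/(47388 + 70162) = 1/117550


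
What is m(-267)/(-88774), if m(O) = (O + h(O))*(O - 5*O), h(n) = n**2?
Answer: -5417964/6341 ≈ -854.43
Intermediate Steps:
m(O) = -4*O*(O + O**2) (m(O) = (O + O**2)*(O - 5*O) = (O + O**2)*(-4*O) = -4*O*(O + O**2))
m(-267)/(-88774) = -4*(-267)**2*(1 - 267)/(-88774) = -4*71289*(-266)*(-1/88774) = 75851496*(-1/88774) = -5417964/6341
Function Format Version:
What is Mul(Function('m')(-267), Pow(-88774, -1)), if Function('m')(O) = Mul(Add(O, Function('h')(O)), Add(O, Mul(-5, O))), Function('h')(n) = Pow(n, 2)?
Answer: Rational(-5417964, 6341) ≈ -854.43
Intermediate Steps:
Function('m')(O) = Mul(-4, O, Add(O, Pow(O, 2))) (Function('m')(O) = Mul(Add(O, Pow(O, 2)), Add(O, Mul(-5, O))) = Mul(Add(O, Pow(O, 2)), Mul(-4, O)) = Mul(-4, O, Add(O, Pow(O, 2))))
Mul(Function('m')(-267), Pow(-88774, -1)) = Mul(Mul(-4, Pow(-267, 2), Add(1, -267)), Pow(-88774, -1)) = Mul(Mul(-4, 71289, -266), Rational(-1, 88774)) = Mul(75851496, Rational(-1, 88774)) = Rational(-5417964, 6341)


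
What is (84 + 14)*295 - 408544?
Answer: -379634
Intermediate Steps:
(84 + 14)*295 - 408544 = 98*295 - 408544 = 28910 - 408544 = -379634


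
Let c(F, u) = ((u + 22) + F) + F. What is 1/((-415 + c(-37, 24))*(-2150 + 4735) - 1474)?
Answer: -1/1146629 ≈ -8.7212e-7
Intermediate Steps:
c(F, u) = 22 + u + 2*F (c(F, u) = ((22 + u) + F) + F = (22 + F + u) + F = 22 + u + 2*F)
1/((-415 + c(-37, 24))*(-2150 + 4735) - 1474) = 1/((-415 + (22 + 24 + 2*(-37)))*(-2150 + 4735) - 1474) = 1/((-415 + (22 + 24 - 74))*2585 - 1474) = 1/((-415 - 28)*2585 - 1474) = 1/(-443*2585 - 1474) = 1/(-1145155 - 1474) = 1/(-1146629) = -1/1146629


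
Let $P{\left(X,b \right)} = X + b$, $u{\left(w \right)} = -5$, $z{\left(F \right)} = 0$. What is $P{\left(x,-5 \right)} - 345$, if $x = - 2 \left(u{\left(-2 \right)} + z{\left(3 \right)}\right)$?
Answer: $-340$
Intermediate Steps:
$x = 10$ ($x = - 2 \left(-5 + 0\right) = \left(-2\right) \left(-5\right) = 10$)
$P{\left(x,-5 \right)} - 345 = \left(10 - 5\right) - 345 = 5 - 345 = -340$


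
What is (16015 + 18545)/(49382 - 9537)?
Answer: 6912/7969 ≈ 0.86736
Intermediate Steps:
(16015 + 18545)/(49382 - 9537) = 34560/39845 = 34560*(1/39845) = 6912/7969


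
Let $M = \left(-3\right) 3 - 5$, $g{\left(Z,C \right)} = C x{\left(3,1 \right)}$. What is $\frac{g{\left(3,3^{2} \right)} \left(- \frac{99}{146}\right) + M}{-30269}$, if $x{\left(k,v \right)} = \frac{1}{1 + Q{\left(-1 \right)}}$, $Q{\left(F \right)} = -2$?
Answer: $\frac{1153}{4419274} \approx 0.0002609$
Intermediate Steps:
$x{\left(k,v \right)} = -1$ ($x{\left(k,v \right)} = \frac{1}{1 - 2} = \frac{1}{-1} = -1$)
$g{\left(Z,C \right)} = - C$ ($g{\left(Z,C \right)} = C \left(-1\right) = - C$)
$M = -14$ ($M = -9 - 5 = -14$)
$\frac{g{\left(3,3^{2} \right)} \left(- \frac{99}{146}\right) + M}{-30269} = \frac{- 3^{2} \left(- \frac{99}{146}\right) - 14}{-30269} = \left(\left(-1\right) 9 \left(\left(-99\right) \frac{1}{146}\right) - 14\right) \left(- \frac{1}{30269}\right) = \left(\left(-9\right) \left(- \frac{99}{146}\right) - 14\right) \left(- \frac{1}{30269}\right) = \left(\frac{891}{146} - 14\right) \left(- \frac{1}{30269}\right) = \left(- \frac{1153}{146}\right) \left(- \frac{1}{30269}\right) = \frac{1153}{4419274}$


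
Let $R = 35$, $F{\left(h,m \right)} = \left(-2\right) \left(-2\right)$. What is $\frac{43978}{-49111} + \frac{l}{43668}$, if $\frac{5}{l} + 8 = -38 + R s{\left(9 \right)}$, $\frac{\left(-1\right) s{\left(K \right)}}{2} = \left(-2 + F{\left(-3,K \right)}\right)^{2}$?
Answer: $- \frac{626060850659}{699132802248} \approx -0.89548$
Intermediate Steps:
$F{\left(h,m \right)} = 4$
$s{\left(K \right)} = -8$ ($s{\left(K \right)} = - 2 \left(-2 + 4\right)^{2} = - 2 \cdot 2^{2} = \left(-2\right) 4 = -8$)
$l = - \frac{5}{326}$ ($l = \frac{5}{-8 + \left(-38 + 35 \left(-8\right)\right)} = \frac{5}{-8 - 318} = \frac{5}{-326} = 5 \left(- \frac{1}{326}\right) = - \frac{5}{326} \approx -0.015337$)
$\frac{43978}{-49111} + \frac{l}{43668} = \frac{43978}{-49111} - \frac{5}{326 \cdot 43668} = 43978 \left(- \frac{1}{49111}\right) - \frac{5}{14235768} = - \frac{43978}{49111} - \frac{5}{14235768} = - \frac{626060850659}{699132802248}$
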